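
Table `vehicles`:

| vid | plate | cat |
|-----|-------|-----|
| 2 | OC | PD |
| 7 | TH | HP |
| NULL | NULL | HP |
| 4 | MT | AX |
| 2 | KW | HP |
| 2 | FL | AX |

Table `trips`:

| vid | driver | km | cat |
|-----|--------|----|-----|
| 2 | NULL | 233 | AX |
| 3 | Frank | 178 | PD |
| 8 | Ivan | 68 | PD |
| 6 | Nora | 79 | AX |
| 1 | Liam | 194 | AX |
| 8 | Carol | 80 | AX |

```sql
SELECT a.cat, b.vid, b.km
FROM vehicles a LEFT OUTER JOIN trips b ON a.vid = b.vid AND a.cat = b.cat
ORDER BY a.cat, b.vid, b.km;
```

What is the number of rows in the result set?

LEFT JOIN keeps every row from `vehicles`; unmatched rows get NULL for `trips`'s columns.
Matching on a.vid = b.vid AND a.cat = b.cat. A NULL in a compared column never satisfies the condition.
Matched pairs: 1; unmatched a rows kept: 5.
Total: 1 matched + 5 padded = 6 rows.

6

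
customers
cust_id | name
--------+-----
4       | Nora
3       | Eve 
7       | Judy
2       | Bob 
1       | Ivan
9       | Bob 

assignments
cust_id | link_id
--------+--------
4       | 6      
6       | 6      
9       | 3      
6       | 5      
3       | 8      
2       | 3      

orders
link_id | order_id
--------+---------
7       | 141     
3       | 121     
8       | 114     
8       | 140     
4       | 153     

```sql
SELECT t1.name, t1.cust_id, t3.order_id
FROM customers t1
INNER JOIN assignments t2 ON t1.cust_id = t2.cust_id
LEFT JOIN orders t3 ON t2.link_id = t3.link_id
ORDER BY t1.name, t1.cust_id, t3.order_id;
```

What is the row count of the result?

5

Evaluate left to right. First `customers t1 INNER JOIN assignments t2` on cust_id: 4 row(s).
Then LEFT JOIN `orders t3` on link_id: each of those 4 rows is kept; rows whose t2.link_id has no match in t3 get NULL for t3's columns.
Result: 5 row(s).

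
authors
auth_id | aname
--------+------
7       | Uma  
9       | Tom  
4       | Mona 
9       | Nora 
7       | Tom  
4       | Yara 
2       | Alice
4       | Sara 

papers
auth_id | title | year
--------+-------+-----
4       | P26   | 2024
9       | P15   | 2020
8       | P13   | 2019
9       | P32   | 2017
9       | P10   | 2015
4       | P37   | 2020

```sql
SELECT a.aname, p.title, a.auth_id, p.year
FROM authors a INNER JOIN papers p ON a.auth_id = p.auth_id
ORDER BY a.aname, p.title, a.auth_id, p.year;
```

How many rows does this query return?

12

INNER JOIN keeps only pairs where the ON condition holds.
Matching on a.auth_id = p.auth_id.
- a row (auth_id=7): no match → dropped.
- a row (auth_id=9): matches 3 p row(s) → 3 output row(s).
- a row (auth_id=4): matches 2 p row(s) → 2 output row(s).
- a row (auth_id=9): matches 3 p row(s) → 3 output row(s).
- a row (auth_id=7): no match → dropped.
- a row (auth_id=4): matches 2 p row(s) → 2 output row(s).
- a row (auth_id=2): no match → dropped.
- a row (auth_id=4): matches 2 p row(s) → 2 output row(s).
Total: 12 rows.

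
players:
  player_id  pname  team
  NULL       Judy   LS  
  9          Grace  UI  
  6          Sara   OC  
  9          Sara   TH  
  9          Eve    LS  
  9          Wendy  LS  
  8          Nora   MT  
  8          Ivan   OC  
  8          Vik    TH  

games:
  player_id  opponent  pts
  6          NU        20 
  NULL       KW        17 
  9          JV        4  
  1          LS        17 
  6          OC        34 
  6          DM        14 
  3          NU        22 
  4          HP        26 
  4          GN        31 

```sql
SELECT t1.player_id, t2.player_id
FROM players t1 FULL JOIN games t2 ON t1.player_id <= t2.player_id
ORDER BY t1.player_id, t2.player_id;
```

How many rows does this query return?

17

FULL OUTER JOIN keeps every row from both sides; unmatched rows get NULL for the other side's columns.
Matching on t1.player_id <= t2.player_id. A NULL in a compared column never satisfies the condition.
- player_id=NULL: no t2 row matches, row kept with t2 columns NULL.
- player_id=9: 1 matching t2 row(s), so 1 row(s) emitted.
- player_id=6: 4 matching t2 row(s), so 4 row(s) emitted.
- player_id=9: 1 matching t2 row(s), so 1 row(s) emitted.
- player_id=9: 1 matching t2 row(s), so 1 row(s) emitted.
- player_id=9: 1 matching t2 row(s), so 1 row(s) emitted.
- player_id=8: 1 matching t2 row(s), so 1 row(s) emitted.
- player_id=8: 1 matching t2 row(s), so 1 row(s) emitted.
- player_id=8: 1 matching t2 row(s), so 1 row(s) emitted.
- 5 row(s) from t2 found no t1 partner → padded with NULL.
Total: 11 matched + 6 padded = 17 rows.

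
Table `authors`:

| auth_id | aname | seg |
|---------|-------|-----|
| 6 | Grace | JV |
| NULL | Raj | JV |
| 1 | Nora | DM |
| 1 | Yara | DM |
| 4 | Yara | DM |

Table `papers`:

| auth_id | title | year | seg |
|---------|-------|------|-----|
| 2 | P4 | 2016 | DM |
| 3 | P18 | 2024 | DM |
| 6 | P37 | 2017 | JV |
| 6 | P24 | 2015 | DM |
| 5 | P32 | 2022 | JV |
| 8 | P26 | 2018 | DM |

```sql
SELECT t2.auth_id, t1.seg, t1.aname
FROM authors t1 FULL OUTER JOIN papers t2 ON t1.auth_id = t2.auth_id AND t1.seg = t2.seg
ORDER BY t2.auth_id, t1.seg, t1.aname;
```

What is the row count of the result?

10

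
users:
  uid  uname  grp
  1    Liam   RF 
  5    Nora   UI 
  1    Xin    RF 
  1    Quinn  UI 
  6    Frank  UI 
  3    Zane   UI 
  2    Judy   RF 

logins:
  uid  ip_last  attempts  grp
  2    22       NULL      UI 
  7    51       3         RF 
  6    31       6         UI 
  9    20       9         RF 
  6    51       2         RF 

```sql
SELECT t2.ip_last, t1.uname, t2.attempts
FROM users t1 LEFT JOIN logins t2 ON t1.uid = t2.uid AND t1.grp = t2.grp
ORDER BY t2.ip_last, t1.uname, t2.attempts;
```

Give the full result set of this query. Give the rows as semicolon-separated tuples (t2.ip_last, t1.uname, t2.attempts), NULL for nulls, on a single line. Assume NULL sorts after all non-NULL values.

LEFT JOIN keeps every row from `users`; unmatched rows get NULL for `logins`'s columns.
Matching on t1.uid = t2.uid AND t1.grp = t2.grp.
Matched pairs: 1; unmatched t1 rows kept: 6.

(31, Frank, 6); (NULL, Judy, NULL); (NULL, Liam, NULL); (NULL, Nora, NULL); (NULL, Quinn, NULL); (NULL, Xin, NULL); (NULL, Zane, NULL)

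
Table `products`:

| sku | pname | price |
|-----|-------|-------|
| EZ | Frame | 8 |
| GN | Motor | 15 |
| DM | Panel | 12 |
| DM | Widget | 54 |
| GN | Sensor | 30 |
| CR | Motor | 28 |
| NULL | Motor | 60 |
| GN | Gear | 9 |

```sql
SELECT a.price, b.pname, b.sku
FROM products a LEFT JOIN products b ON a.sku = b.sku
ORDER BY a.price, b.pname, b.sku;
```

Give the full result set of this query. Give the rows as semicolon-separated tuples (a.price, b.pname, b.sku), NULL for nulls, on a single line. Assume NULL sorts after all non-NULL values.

(8, Frame, EZ); (9, Gear, GN); (9, Motor, GN); (9, Sensor, GN); (12, Panel, DM); (12, Widget, DM); (15, Gear, GN); (15, Motor, GN); (15, Sensor, GN); (28, Motor, CR); (30, Gear, GN); (30, Motor, GN); (30, Sensor, GN); (54, Panel, DM); (54, Widget, DM); (60, NULL, NULL)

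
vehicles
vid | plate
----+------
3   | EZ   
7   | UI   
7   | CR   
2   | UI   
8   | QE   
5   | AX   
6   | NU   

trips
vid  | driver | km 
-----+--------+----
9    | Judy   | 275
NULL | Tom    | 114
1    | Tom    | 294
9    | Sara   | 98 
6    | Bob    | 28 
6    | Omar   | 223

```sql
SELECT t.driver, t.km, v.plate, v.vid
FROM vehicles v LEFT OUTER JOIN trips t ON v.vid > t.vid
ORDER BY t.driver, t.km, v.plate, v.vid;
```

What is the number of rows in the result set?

13

LEFT JOIN keeps every row from `vehicles`; unmatched rows get NULL for `trips`'s columns.
Matching on v.vid > t.vid. A NULL in a compared column never satisfies the condition.
- v[0] vid=3 → 1 match(es) in t → 1 row(s).
- v[1] vid=7 → 3 match(es) in t → 3 row(s).
- v[2] vid=7 → 3 match(es) in t → 3 row(s).
- v[3] vid=2 → 1 match(es) in t → 1 row(s).
- v[4] vid=8 → 3 match(es) in t → 3 row(s).
- v[5] vid=5 → 1 match(es) in t → 1 row(s).
- v[6] vid=6 → 1 match(es) in t → 1 row(s).
Total: 13 rows.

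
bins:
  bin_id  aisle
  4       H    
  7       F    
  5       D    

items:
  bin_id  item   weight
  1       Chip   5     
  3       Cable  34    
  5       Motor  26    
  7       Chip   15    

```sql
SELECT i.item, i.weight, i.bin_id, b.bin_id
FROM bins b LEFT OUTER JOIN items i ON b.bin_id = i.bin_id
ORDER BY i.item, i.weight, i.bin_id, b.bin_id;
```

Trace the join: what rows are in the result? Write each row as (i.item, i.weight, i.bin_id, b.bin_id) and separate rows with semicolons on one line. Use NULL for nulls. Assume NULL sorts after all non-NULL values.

(Chip, 15, 7, 7); (Motor, 26, 5, 5); (NULL, NULL, NULL, 4)

LEFT JOIN keeps every row from `bins`; unmatched rows get NULL for `items`'s columns.
Matching on b.bin_id = i.bin_id.
Matched pairs: 2; unmatched b rows kept: 1.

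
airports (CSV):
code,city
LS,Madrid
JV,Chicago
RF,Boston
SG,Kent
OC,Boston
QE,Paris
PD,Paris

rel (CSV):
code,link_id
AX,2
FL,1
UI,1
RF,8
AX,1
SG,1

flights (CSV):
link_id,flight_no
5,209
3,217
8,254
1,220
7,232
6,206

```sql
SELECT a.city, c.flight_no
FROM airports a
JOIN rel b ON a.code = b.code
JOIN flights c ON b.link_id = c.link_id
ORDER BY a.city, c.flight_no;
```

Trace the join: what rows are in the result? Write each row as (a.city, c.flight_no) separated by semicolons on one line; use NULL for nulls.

Evaluate left to right. First `airports a INNER JOIN rel b` on code: 2 row(s).
Then INNER JOIN `flights c` on link_id: keep only rows whose b.link_id appears in c.

(Boston, 254); (Kent, 220)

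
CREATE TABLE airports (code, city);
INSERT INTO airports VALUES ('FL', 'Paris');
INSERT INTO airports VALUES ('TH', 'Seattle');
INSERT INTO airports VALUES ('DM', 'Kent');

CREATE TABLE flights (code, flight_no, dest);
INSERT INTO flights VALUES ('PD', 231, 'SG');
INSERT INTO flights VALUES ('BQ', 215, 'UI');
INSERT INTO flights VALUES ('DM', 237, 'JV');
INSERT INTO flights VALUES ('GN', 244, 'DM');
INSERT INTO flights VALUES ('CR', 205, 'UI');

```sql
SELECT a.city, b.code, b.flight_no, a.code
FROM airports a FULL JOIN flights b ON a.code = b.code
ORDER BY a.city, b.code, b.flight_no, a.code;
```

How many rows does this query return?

7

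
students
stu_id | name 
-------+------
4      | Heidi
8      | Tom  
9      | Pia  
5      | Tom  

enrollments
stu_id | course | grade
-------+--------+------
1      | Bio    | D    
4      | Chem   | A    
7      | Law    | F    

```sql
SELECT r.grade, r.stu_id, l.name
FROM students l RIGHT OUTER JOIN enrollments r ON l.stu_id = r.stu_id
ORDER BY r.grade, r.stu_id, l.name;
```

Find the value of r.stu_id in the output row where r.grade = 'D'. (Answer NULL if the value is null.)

RIGHT JOIN keeps every row from `enrollments`; unmatched rows get NULL for `students`'s columns.
Matching on l.stu_id = r.stu_id.
- stu_id=4: 1 matching r row(s), so 1 row(s) emitted.
- stu_id=8: no matching r row.
- stu_id=9: no matching r row.
- stu_id=5: no matching r row.
- plus 2 unmatched r row(s), each kept with NULL l columns.

1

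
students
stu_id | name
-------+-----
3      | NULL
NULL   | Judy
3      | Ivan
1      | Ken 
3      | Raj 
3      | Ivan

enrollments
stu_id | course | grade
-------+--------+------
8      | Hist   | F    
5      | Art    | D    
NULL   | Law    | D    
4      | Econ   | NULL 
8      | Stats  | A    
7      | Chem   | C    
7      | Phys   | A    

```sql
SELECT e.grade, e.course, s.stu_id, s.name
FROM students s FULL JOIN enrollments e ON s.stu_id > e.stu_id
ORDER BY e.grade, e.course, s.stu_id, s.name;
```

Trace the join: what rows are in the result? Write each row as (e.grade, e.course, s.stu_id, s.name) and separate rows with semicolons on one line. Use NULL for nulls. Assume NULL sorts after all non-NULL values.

(A, Phys, NULL, NULL); (A, Stats, NULL, NULL); (C, Chem, NULL, NULL); (D, Art, NULL, NULL); (D, Law, NULL, NULL); (F, Hist, NULL, NULL); (NULL, Econ, NULL, NULL); (NULL, NULL, 1, Ken); (NULL, NULL, 3, Ivan); (NULL, NULL, 3, Ivan); (NULL, NULL, 3, Raj); (NULL, NULL, 3, NULL); (NULL, NULL, NULL, Judy)

FULL OUTER JOIN keeps every row from both sides; unmatched rows get NULL for the other side's columns.
Matching on s.stu_id > e.stu_id. A NULL in a compared column never satisfies the condition.
Matched pairs: 0; unmatched s rows kept: 6; unmatched e rows kept: 7.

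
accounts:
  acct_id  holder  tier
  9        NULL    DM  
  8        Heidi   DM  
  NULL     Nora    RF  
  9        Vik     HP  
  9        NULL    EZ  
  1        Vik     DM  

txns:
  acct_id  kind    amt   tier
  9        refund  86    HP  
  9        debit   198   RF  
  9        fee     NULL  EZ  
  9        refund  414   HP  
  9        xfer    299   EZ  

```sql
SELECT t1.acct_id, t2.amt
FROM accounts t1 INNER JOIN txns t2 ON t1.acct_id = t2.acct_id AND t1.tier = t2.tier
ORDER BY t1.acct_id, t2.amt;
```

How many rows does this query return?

4

INNER JOIN keeps only pairs where the ON condition holds.
Matching on t1.acct_id = t2.acct_id AND t1.tier = t2.tier. A NULL in a compared column never satisfies the condition.
Matched pairs: 4.
Total: 4 rows.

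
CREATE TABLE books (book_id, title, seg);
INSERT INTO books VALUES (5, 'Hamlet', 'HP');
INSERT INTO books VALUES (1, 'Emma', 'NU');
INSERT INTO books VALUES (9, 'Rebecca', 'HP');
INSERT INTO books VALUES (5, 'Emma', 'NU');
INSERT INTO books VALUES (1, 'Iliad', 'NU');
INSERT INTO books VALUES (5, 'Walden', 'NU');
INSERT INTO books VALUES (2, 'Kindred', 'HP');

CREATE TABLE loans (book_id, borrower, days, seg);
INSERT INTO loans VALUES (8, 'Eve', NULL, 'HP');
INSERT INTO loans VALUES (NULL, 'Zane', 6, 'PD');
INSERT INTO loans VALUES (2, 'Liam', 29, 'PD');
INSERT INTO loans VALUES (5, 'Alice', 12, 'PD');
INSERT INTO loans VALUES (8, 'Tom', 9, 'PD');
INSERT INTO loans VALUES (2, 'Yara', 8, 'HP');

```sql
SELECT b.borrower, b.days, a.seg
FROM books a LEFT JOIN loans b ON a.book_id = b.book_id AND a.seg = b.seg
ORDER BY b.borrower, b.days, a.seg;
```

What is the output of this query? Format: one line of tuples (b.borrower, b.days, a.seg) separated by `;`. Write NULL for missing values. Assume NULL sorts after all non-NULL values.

(Yara, 8, HP); (NULL, NULL, HP); (NULL, NULL, HP); (NULL, NULL, NU); (NULL, NULL, NU); (NULL, NULL, NU); (NULL, NULL, NU)

LEFT JOIN keeps every row from `books`; unmatched rows get NULL for `loans`'s columns.
Matching on a.book_id = b.book_id AND a.seg = b.seg. A NULL in a compared column never satisfies the condition.
- a row (book_id=5, seg=HP): no match → kept, b columns NULL.
- a row (book_id=1, seg=NU): no match → kept, b columns NULL.
- a row (book_id=9, seg=HP): no match → kept, b columns NULL.
- a row (book_id=5, seg=NU): no match → kept, b columns NULL.
- a row (book_id=1, seg=NU): no match → kept, b columns NULL.
- a row (book_id=5, seg=NU): no match → kept, b columns NULL.
- a row (book_id=2, seg=HP): matches 1 b row(s) → 1 output row(s).
After projecting and ordering:
b.borrower | b.days | a.seg
Yara | 8 | HP
NULL | NULL | HP
NULL | NULL | HP
NULL | NULL | NU
NULL | NULL | NU
NULL | NULL | NU
NULL | NULL | NU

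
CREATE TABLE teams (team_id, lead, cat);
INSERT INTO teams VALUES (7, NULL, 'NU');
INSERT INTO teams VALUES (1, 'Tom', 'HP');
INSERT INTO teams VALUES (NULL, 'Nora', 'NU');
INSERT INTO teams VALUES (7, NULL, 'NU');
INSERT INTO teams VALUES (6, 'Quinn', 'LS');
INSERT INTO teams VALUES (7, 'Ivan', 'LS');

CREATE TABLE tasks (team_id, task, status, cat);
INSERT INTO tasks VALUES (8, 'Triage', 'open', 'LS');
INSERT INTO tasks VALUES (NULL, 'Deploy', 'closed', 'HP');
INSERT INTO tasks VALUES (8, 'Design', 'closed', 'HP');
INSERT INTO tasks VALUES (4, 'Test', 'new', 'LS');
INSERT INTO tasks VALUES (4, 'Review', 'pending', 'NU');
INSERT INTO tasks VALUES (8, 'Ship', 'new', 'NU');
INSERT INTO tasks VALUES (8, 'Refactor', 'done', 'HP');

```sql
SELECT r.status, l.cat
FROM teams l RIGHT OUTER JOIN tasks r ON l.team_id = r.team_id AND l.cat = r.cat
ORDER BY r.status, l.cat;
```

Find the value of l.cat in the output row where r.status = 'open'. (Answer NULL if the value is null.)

NULL

RIGHT JOIN keeps every row from `tasks`; unmatched rows get NULL for `teams`'s columns.
Matching on l.team_id = r.team_id AND l.cat = r.cat. A NULL in a compared column never satisfies the condition.
- l row (team_id=7, cat=NU): no match.
- l row (team_id=1, cat=HP): no match.
- l row (team_id=NULL, cat=NU): no match.
- l row (team_id=7, cat=NU): no match.
- l row (team_id=6, cat=LS): no match.
- l row (team_id=7, cat=LS): no match.
- plus 7 unmatched r row(s), each kept with NULL l columns.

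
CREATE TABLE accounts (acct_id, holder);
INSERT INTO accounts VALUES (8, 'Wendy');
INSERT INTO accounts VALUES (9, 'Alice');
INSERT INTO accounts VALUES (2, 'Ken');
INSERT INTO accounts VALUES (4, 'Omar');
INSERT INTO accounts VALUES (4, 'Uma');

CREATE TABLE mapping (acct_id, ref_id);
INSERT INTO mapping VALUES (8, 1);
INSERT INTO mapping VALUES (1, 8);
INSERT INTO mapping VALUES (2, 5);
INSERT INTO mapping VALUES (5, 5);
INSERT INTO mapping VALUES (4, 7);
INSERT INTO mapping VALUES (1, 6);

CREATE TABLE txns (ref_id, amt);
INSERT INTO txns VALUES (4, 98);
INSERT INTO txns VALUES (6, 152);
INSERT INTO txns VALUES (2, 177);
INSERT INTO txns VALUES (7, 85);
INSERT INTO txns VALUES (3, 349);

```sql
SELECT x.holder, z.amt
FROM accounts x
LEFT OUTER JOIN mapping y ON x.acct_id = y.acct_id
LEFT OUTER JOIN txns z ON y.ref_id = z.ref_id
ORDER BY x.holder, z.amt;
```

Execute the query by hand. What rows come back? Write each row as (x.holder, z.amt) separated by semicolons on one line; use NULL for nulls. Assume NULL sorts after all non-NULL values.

(Alice, NULL); (Ken, NULL); (Omar, 85); (Uma, 85); (Wendy, NULL)

Joins associate left-to-right: accounts LEFT JOIN mapping on acct_id gives 5 intermediate row(s).
Then LEFT JOIN `txns z` on ref_id: each of those 5 rows is kept; rows whose y.ref_id has no match in z get NULL for z's columns.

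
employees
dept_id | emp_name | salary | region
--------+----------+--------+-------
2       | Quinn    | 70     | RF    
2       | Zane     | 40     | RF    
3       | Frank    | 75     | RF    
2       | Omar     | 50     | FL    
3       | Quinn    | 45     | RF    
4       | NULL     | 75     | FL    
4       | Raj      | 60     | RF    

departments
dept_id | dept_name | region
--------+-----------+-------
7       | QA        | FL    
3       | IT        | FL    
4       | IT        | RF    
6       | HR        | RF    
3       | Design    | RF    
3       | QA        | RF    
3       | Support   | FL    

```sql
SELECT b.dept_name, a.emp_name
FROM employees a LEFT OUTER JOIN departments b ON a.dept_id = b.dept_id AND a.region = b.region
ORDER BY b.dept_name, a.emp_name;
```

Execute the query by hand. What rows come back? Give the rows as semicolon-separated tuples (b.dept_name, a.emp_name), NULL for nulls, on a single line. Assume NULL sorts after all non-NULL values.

LEFT JOIN keeps every row from `employees`; unmatched rows get NULL for `departments`'s columns.
Matching on a.dept_id = b.dept_id AND a.region = b.region.
- a[0] dept_id=2, region=RF → no match; kept with NULLs on the b side.
- a[1] dept_id=2, region=RF → no match; kept with NULLs on the b side.
- a[2] dept_id=3, region=RF → 2 match(es) in b → 2 row(s).
- a[3] dept_id=2, region=FL → no match; kept with NULLs on the b side.
- a[4] dept_id=3, region=RF → 2 match(es) in b → 2 row(s).
- a[5] dept_id=4, region=FL → no match; kept with NULLs on the b side.
- a[6] dept_id=4, region=RF → 1 match(es) in b → 1 row(s).
After projecting and ordering:
b.dept_name | a.emp_name
Design | Frank
Design | Quinn
IT | Raj
QA | Frank
QA | Quinn
NULL | Omar
NULL | Quinn
NULL | Zane
NULL | NULL

(Design, Frank); (Design, Quinn); (IT, Raj); (QA, Frank); (QA, Quinn); (NULL, Omar); (NULL, Quinn); (NULL, Zane); (NULL, NULL)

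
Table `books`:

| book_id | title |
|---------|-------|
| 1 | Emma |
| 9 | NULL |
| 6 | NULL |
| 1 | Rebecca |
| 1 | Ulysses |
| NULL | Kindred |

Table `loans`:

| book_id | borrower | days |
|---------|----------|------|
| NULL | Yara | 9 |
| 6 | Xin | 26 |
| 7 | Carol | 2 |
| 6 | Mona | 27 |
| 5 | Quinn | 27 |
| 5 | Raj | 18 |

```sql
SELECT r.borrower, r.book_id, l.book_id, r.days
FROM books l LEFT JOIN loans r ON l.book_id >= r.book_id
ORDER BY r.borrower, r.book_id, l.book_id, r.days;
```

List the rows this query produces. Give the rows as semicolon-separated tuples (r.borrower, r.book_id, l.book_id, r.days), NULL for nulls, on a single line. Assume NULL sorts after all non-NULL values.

(Carol, 7, 9, 2); (Mona, 6, 6, 27); (Mona, 6, 9, 27); (Quinn, 5, 6, 27); (Quinn, 5, 9, 27); (Raj, 5, 6, 18); (Raj, 5, 9, 18); (Xin, 6, 6, 26); (Xin, 6, 9, 26); (NULL, NULL, 1, NULL); (NULL, NULL, 1, NULL); (NULL, NULL, 1, NULL); (NULL, NULL, NULL, NULL)

LEFT JOIN keeps every row from `books`; unmatched rows get NULL for `loans`'s columns.
Matching on l.book_id >= r.book_id. A NULL in a compared column never satisfies the condition.
- l[0] book_id=1 → no match; kept with NULLs on the r side.
- l[1] book_id=9 → 5 match(es) in r → 5 row(s).
- l[2] book_id=6 → 4 match(es) in r → 4 row(s).
- l[3] book_id=1 → no match; kept with NULLs on the r side.
- l[4] book_id=1 → no match; kept with NULLs on the r side.
- l[5] book_id=NULL → no match; kept with NULLs on the r side.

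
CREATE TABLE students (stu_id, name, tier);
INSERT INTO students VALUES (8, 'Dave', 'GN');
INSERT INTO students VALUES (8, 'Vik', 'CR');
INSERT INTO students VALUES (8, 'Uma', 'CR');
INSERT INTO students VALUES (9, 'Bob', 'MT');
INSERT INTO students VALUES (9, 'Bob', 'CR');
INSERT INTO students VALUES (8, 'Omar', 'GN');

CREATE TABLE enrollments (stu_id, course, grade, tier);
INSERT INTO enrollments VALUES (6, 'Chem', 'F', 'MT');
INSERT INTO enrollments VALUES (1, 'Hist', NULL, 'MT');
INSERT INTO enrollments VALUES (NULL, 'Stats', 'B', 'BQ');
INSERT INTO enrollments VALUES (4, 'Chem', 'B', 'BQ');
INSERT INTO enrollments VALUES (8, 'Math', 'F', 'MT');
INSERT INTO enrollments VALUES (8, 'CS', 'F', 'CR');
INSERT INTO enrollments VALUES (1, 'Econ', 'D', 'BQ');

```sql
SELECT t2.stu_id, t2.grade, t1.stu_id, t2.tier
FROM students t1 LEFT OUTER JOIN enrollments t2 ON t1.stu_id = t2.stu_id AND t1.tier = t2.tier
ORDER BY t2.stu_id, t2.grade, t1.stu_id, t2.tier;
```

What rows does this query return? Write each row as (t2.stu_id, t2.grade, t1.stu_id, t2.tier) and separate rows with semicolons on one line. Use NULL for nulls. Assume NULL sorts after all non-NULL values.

(8, F, 8, CR); (8, F, 8, CR); (NULL, NULL, 8, NULL); (NULL, NULL, 8, NULL); (NULL, NULL, 9, NULL); (NULL, NULL, 9, NULL)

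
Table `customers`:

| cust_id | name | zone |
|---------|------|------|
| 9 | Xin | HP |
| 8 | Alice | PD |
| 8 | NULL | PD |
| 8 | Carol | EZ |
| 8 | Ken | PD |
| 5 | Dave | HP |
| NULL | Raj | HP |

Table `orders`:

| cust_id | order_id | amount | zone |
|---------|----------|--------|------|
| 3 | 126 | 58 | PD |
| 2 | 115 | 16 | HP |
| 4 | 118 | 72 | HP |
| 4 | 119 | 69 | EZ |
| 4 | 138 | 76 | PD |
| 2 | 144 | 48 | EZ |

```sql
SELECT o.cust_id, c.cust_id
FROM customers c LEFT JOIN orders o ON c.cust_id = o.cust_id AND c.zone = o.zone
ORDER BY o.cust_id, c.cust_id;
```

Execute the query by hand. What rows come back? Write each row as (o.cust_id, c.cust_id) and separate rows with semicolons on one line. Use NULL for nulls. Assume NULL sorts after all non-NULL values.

(NULL, 5); (NULL, 8); (NULL, 8); (NULL, 8); (NULL, 8); (NULL, 9); (NULL, NULL)

LEFT JOIN keeps every row from `customers`; unmatched rows get NULL for `orders`'s columns.
Matching on c.cust_id = o.cust_id AND c.zone = o.zone. A NULL in a compared column never satisfies the condition.
- cust_id=9, zone=HP: no o row matches, row kept with o columns NULL.
- cust_id=8, zone=PD: no o row matches, row kept with o columns NULL.
- cust_id=8, zone=PD: no o row matches, row kept with o columns NULL.
- cust_id=8, zone=EZ: no o row matches, row kept with o columns NULL.
- cust_id=8, zone=PD: no o row matches, row kept with o columns NULL.
- cust_id=5, zone=HP: no o row matches, row kept with o columns NULL.
- cust_id=NULL, zone=HP: no o row matches, row kept with o columns NULL.
After projecting and ordering:
o.cust_id | c.cust_id
NULL | 5
NULL | 8
NULL | 8
NULL | 8
NULL | 8
NULL | 9
NULL | NULL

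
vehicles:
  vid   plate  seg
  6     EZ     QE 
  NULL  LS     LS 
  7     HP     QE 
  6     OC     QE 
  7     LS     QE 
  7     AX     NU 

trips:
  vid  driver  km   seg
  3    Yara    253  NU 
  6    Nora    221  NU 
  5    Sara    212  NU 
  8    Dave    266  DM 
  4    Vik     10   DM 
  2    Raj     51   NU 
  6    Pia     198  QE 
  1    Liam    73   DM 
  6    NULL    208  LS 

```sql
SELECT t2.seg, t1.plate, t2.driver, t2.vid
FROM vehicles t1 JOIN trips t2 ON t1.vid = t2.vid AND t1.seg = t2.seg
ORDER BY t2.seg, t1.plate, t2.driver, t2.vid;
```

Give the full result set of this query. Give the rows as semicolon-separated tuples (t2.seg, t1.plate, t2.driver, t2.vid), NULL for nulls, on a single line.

INNER JOIN keeps only pairs where the ON condition holds.
Matching on t1.vid = t2.vid AND t1.seg = t2.seg. A NULL in a compared column never satisfies the condition.
- vid=6, seg=QE: 1 matching t2 row(s), so 1 row(s) emitted.
- vid=NULL, seg=LS: no matching t2 row, dropped.
- vid=7, seg=QE: no matching t2 row, dropped.
- vid=6, seg=QE: 1 matching t2 row(s), so 1 row(s) emitted.
- vid=7, seg=QE: no matching t2 row, dropped.
- vid=7, seg=NU: no matching t2 row, dropped.
After projecting and ordering:
t2.seg | t1.plate | t2.driver | t2.vid
QE | EZ | Pia | 6
QE | OC | Pia | 6

(QE, EZ, Pia, 6); (QE, OC, Pia, 6)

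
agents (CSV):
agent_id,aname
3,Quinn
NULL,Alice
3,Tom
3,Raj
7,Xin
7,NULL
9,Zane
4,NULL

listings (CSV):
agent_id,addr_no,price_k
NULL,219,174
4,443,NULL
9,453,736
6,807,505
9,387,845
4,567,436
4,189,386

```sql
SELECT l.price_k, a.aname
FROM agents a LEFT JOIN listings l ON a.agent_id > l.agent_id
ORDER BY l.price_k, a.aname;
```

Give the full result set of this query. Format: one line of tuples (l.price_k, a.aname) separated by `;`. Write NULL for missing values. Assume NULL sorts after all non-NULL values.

(386, Xin); (386, Zane); (386, NULL); (436, Xin); (436, Zane); (436, NULL); (505, Xin); (505, Zane); (505, NULL); (NULL, Alice); (NULL, Quinn); (NULL, Raj); (NULL, Tom); (NULL, Xin); (NULL, Zane); (NULL, NULL); (NULL, NULL)

LEFT JOIN keeps every row from `agents`; unmatched rows get NULL for `listings`'s columns.
Matching on a.agent_id > l.agent_id. A NULL in a compared column never satisfies the condition.
Matched pairs: 12; unmatched a rows kept: 5.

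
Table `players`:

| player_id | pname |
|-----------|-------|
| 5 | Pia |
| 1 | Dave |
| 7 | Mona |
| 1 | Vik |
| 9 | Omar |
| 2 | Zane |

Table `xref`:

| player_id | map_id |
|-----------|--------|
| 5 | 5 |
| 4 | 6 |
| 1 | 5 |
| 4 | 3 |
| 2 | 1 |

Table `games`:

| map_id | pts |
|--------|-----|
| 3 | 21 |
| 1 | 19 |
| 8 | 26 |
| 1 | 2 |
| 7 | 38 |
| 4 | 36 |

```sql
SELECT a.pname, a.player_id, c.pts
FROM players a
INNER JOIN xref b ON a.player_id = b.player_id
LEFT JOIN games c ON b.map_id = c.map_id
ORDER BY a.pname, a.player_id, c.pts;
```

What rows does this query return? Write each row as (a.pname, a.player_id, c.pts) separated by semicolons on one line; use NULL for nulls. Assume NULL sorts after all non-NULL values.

Joins associate left-to-right: players INNER JOIN xref on player_id gives 4 intermediate row(s).
Then LEFT JOIN `games c` on map_id: each of those 4 rows is kept; rows whose b.map_id has no match in c get NULL for c's columns.

(Dave, 1, NULL); (Pia, 5, NULL); (Vik, 1, NULL); (Zane, 2, 2); (Zane, 2, 19)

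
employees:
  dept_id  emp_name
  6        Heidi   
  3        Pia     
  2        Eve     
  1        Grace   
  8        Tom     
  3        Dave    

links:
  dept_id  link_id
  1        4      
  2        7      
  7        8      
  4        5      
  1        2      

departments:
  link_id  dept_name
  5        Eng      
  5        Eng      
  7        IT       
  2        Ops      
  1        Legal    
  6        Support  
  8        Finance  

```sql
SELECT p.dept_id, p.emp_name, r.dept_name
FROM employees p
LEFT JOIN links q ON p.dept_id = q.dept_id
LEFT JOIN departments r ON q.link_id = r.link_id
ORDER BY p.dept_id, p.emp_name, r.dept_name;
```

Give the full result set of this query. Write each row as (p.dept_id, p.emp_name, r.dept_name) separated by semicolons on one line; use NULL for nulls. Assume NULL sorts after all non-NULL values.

(1, Grace, Ops); (1, Grace, NULL); (2, Eve, IT); (3, Dave, NULL); (3, Pia, NULL); (6, Heidi, NULL); (8, Tom, NULL)

Step 1 — p LEFT JOIN q on dept_id → 7 row(s).
Then LEFT JOIN `departments r` on link_id: each of those 7 rows is kept; rows whose q.link_id has no match in r get NULL for r's columns.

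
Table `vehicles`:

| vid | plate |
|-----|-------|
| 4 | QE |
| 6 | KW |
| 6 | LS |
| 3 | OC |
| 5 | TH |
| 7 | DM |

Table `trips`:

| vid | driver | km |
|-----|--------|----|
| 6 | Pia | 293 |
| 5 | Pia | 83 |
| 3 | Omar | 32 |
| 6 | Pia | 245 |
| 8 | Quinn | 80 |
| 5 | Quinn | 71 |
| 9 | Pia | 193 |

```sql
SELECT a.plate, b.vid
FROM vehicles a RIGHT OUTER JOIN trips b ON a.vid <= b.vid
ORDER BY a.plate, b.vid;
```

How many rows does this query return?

RIGHT JOIN keeps every row from `trips`; unmatched rows get NULL for `vehicles`'s columns.
Matching on a.vid <= b.vid.
Matched pairs: 29; unmatched b rows kept: 0.
Total: 29 rows.

29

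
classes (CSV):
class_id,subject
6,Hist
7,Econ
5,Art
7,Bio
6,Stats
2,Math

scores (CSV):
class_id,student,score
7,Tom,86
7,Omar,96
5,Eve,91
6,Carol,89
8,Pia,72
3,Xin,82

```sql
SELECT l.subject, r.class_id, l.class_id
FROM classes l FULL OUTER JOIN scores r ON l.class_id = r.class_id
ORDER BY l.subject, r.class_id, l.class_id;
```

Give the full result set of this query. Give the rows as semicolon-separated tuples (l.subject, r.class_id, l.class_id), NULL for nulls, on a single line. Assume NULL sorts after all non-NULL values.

FULL OUTER JOIN keeps every row from both sides; unmatched rows get NULL for the other side's columns.
Matching on l.class_id = r.class_id.
- l row (class_id=6): matches 1 r row(s) → 1 output row(s).
- l row (class_id=7): matches 2 r row(s) → 2 output row(s).
- l row (class_id=5): matches 1 r row(s) → 1 output row(s).
- l row (class_id=7): matches 2 r row(s) → 2 output row(s).
- l row (class_id=6): matches 1 r row(s) → 1 output row(s).
- l row (class_id=2): no match → kept, r columns NULL.
- 2 r row(s) had no l match → kept, l columns NULL.
After projecting and ordering:
l.subject | r.class_id | l.class_id
Art | 5 | 5
Bio | 7 | 7
Bio | 7 | 7
Econ | 7 | 7
Econ | 7 | 7
Hist | 6 | 6
Math | NULL | 2
Stats | 6 | 6
NULL | 3 | NULL
NULL | 8 | NULL

(Art, 5, 5); (Bio, 7, 7); (Bio, 7, 7); (Econ, 7, 7); (Econ, 7, 7); (Hist, 6, 6); (Math, NULL, 2); (Stats, 6, 6); (NULL, 3, NULL); (NULL, 8, NULL)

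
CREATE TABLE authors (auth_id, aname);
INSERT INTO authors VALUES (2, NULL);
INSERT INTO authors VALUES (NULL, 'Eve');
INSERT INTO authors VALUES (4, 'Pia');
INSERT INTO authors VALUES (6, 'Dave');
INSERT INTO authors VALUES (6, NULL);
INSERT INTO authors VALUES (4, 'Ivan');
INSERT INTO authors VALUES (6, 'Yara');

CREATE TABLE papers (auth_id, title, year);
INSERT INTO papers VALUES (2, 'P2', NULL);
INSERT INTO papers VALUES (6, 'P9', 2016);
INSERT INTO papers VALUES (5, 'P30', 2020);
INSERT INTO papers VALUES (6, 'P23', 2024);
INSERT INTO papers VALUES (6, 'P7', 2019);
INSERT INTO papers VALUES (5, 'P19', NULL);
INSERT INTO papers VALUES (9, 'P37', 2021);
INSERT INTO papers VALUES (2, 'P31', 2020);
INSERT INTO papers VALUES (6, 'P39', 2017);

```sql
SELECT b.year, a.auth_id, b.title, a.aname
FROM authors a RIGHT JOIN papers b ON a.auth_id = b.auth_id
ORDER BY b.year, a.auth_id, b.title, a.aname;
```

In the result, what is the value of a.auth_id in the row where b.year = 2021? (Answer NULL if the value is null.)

NULL

RIGHT JOIN keeps every row from `papers`; unmatched rows get NULL for `authors`'s columns.
Matching on a.auth_id = b.auth_id. A NULL in a compared column never satisfies the condition.
Matched pairs: 14; unmatched b rows kept: 3.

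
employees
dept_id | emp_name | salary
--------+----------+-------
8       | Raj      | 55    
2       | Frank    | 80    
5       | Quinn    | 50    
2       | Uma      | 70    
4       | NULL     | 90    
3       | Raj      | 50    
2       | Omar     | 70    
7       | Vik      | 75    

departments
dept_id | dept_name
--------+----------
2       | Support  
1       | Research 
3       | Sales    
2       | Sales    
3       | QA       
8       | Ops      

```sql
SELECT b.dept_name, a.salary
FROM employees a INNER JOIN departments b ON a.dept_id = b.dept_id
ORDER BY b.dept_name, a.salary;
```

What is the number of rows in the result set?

9

INNER JOIN keeps only pairs where the ON condition holds.
Matching on a.dept_id = b.dept_id.
Matched pairs: 9.
Total: 9 rows.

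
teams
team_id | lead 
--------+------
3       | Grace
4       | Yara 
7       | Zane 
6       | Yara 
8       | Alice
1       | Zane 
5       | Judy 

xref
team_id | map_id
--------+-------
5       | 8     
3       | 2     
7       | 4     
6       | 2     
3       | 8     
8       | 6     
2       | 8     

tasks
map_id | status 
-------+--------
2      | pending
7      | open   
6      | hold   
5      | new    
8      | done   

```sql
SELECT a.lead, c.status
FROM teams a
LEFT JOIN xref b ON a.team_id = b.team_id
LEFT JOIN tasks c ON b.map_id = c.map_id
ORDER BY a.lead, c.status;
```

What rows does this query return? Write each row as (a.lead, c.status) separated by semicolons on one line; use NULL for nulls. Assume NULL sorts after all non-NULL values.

(Alice, hold); (Grace, done); (Grace, pending); (Judy, done); (Yara, pending); (Yara, NULL); (Zane, NULL); (Zane, NULL)

Evaluate left to right. First `teams a LEFT JOIN xref b` on team_id: 8 row(s).
Then LEFT JOIN `tasks c` on map_id: each of those 8 rows is kept; rows whose b.map_id has no match in c get NULL for c's columns.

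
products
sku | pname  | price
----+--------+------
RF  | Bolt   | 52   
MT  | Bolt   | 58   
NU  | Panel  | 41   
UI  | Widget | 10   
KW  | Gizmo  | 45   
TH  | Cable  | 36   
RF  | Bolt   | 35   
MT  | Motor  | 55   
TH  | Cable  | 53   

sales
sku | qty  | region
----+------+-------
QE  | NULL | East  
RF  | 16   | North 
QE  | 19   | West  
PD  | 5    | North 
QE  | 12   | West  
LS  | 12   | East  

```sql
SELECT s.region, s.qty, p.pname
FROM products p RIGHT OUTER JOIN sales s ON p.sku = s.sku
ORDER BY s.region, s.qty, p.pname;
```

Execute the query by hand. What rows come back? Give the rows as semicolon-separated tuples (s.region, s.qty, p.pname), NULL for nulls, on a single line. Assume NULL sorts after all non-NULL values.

(East, 12, NULL); (East, NULL, NULL); (North, 5, NULL); (North, 16, Bolt); (North, 16, Bolt); (West, 12, NULL); (West, 19, NULL)

RIGHT JOIN keeps every row from `sales`; unmatched rows get NULL for `products`'s columns.
Matching on p.sku = s.sku.
- sku=RF: 1 matching s row(s), so 1 row(s) emitted.
- sku=MT: no matching s row.
- sku=NU: no matching s row.
- sku=UI: no matching s row.
- sku=KW: no matching s row.
- sku=TH: no matching s row.
- sku=RF: 1 matching s row(s), so 1 row(s) emitted.
- sku=MT: no matching s row.
- sku=TH: no matching s row.
- 5 row(s) from s found no p partner → padded with NULL.
After projecting and ordering:
s.region | s.qty | p.pname
East | 12 | NULL
East | NULL | NULL
North | 5 | NULL
North | 16 | Bolt
North | 16 | Bolt
West | 12 | NULL
West | 19 | NULL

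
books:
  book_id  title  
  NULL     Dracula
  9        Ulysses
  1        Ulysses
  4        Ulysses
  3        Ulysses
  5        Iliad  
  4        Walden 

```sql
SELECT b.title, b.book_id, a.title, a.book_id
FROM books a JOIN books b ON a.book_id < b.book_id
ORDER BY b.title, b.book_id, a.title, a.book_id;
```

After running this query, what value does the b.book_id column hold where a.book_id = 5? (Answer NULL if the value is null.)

INNER JOIN keeps only pairs where the ON condition holds.
Matching on a.book_id < b.book_id. A NULL in a compared column never satisfies the condition.
Matched pairs: 14.

9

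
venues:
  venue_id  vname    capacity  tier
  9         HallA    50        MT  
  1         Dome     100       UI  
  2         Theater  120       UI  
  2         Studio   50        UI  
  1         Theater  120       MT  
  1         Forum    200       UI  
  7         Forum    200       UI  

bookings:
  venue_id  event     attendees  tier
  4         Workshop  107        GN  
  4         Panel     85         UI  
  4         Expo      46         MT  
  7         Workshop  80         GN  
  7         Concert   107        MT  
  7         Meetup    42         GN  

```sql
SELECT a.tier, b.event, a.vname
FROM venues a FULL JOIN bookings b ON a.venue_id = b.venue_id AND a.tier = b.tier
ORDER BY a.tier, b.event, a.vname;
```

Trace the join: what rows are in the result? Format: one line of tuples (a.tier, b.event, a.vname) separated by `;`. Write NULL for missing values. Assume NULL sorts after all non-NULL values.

FULL OUTER JOIN keeps every row from both sides; unmatched rows get NULL for the other side's columns.
Matching on a.venue_id = b.venue_id AND a.tier = b.tier.
Matched pairs: 0; unmatched a rows kept: 7; unmatched b rows kept: 6.

(MT, NULL, HallA); (MT, NULL, Theater); (UI, NULL, Dome); (UI, NULL, Forum); (UI, NULL, Forum); (UI, NULL, Studio); (UI, NULL, Theater); (NULL, Concert, NULL); (NULL, Expo, NULL); (NULL, Meetup, NULL); (NULL, Panel, NULL); (NULL, Workshop, NULL); (NULL, Workshop, NULL)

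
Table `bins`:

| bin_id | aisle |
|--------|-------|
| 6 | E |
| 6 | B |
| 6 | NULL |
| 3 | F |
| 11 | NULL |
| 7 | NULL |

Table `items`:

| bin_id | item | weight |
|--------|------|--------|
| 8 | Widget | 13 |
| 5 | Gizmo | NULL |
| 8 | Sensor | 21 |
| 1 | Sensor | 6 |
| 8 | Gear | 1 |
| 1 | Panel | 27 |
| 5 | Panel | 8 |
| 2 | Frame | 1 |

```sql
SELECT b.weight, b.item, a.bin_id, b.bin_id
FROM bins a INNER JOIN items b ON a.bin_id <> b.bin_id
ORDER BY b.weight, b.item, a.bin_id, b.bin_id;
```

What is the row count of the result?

INNER JOIN keeps only pairs where the ON condition holds.
Matching on a.bin_id <> b.bin_id.
Matched pairs: 48.
Total: 48 rows.

48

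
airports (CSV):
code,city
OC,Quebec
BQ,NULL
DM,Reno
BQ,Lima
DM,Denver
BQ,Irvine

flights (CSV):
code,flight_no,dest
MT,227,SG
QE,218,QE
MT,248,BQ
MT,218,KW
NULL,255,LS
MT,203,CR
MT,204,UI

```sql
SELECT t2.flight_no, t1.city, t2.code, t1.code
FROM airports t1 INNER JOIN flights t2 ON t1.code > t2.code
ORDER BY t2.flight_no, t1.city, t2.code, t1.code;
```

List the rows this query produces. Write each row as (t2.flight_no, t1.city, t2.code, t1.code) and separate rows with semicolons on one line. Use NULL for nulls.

INNER JOIN keeps only pairs where the ON condition holds.
Matching on t1.code > t2.code. A NULL in a compared column never satisfies the condition.
Matched pairs: 5.

(203, Quebec, MT, OC); (204, Quebec, MT, OC); (218, Quebec, MT, OC); (227, Quebec, MT, OC); (248, Quebec, MT, OC)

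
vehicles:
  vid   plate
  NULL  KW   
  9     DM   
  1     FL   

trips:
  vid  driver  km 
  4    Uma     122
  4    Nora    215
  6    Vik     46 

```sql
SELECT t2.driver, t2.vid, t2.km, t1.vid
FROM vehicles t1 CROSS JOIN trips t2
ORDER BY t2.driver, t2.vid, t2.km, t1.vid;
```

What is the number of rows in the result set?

9

CROSS JOIN pairs every row of `vehicles` with every row of `trips`: 3 × 3 = 9 rows.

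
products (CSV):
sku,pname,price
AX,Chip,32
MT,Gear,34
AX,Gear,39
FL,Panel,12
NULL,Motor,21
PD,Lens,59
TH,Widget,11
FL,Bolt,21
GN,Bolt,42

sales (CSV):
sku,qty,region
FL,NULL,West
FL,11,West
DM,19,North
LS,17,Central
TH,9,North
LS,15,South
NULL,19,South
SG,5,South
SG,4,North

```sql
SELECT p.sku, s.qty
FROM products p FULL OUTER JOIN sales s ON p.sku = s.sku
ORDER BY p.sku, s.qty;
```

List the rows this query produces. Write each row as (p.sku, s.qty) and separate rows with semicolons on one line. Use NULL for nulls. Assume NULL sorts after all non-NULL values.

(AX, NULL); (AX, NULL); (FL, 11); (FL, 11); (FL, NULL); (FL, NULL); (GN, NULL); (MT, NULL); (PD, NULL); (TH, 9); (NULL, 4); (NULL, 5); (NULL, 15); (NULL, 17); (NULL, 19); (NULL, 19); (NULL, NULL)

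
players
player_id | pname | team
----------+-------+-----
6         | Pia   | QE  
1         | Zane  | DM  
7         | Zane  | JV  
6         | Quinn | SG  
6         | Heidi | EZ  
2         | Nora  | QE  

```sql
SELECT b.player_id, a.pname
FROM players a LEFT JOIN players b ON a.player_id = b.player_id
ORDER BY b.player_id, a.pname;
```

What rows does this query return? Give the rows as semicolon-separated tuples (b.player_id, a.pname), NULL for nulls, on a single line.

(1, Zane); (2, Nora); (6, Heidi); (6, Heidi); (6, Heidi); (6, Pia); (6, Pia); (6, Pia); (6, Quinn); (6, Quinn); (6, Quinn); (7, Zane)

LEFT JOIN keeps every row from `players a`; unmatched rows get NULL for `players b`'s columns.
Matching on a.player_id = b.player_id.
- a row (player_id=6): matches 3 b row(s) → 3 output row(s).
- a row (player_id=1): matches 1 b row(s) → 1 output row(s).
- a row (player_id=7): matches 1 b row(s) → 1 output row(s).
- a row (player_id=6): matches 3 b row(s) → 3 output row(s).
- a row (player_id=6): matches 3 b row(s) → 3 output row(s).
- a row (player_id=2): matches 1 b row(s) → 1 output row(s).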